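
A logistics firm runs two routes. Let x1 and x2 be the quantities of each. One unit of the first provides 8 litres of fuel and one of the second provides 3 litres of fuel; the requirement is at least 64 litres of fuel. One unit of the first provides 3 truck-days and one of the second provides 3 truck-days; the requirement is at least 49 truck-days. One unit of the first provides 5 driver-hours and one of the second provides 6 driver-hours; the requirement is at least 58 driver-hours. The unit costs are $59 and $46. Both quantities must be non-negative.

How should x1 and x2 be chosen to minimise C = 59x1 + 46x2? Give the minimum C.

The feasible region is unbounded (it extends along (0, 1), (1, 0)), but C strictly increases along every unbounded feasible direction, so there is no improving ray and the minimum is attained at a vertex.

x1 = 3, x2 = 40/3, minimum C = 2371/3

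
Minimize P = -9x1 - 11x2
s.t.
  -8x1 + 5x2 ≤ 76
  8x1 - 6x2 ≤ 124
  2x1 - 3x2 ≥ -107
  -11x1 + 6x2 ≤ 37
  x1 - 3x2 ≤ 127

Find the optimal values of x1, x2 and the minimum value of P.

Extreme points and P = -9x1 - 11x2:
  (169/2, 92) → P = -3545/2
  (-65/3, -446/9) → P = 6661/9
  (177/7, 1103/21) → P = -2416/3
  (-97/3, -478/9) → P = 7877/9

x1 = 169/2, x2 = 92, minimum P = -3545/2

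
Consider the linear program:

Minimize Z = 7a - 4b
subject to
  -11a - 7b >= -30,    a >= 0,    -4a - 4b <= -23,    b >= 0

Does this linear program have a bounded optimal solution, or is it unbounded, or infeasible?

infeasible

The boundaries -11a - 7b = -30 and a = 0 meet at (0, 30/7), but that point violates -4a - 4b ≤ -23. Every candidate vertex is excluded by some other constraint, so the feasible region is empty.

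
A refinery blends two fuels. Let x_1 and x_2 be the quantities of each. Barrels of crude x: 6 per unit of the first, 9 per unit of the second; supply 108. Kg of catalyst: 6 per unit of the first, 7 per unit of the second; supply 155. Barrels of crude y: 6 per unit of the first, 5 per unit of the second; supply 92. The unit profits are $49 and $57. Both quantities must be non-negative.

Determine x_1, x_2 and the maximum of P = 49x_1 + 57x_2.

Extreme points and P = 49x_1 + 57x_2:
  (0, 0) → P = 0
  (0, 12) → P = 684
  (46/3, 0) → P = 2254/3
  (12, 4) → P = 816

The binding constraints are 6x_1 + 9x_2 = 108 and 6x_1 + 5x_2 = 92.
Solving simultaneously gives x_1 = 12, x_2 = 4.

x_1 = 12, x_2 = 4, maximum P = 816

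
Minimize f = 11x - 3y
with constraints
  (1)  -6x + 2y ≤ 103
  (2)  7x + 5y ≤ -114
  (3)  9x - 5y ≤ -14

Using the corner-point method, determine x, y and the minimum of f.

Feasible corners and f = 11x - 3y:
  (-743/44, 37/44) → f = -2071/11
  (-487/12, -281/4) → f = -707/3
  (-8, -58/5) → f = -266/5

x = -487/12, y = -281/4, minimum f = -707/3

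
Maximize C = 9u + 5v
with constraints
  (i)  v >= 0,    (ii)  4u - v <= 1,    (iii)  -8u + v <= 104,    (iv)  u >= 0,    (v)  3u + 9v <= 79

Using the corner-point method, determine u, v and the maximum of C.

u = 88/39, v = 313/39, maximum C = 2357/39

Extreme points and C = 9u + 5v:
  (1/4, 0) → C = 9/4
  (0, 0) → C = 0
  (88/39, 313/39) → C = 2357/39
  (0, 79/9) → C = 395/9

The optimum lies where 4u - v = 1 and 3u + 9v = 79.
Solving simultaneously gives u = 88/39, v = 313/39.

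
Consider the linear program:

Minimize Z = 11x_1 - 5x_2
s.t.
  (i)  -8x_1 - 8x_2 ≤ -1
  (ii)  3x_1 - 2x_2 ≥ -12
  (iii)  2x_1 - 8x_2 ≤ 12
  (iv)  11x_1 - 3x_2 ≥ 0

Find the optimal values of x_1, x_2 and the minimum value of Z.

x_1 = 36/13, x_2 = 132/13, minimum Z = -264/13

Feasible corners and Z = 11x_1 - 5x_2:
  (13/10, -47/40) → Z = 807/40
  (3/112, 11/112) → Z = -11/56
  (36/13, 132/13) → Z = -264/13
The feasible region is unbounded (it extends along (2, 3), (4, 1)), but Z strictly increases along every unbounded feasible direction, so there is no improving ray and the minimum is attained at a vertex.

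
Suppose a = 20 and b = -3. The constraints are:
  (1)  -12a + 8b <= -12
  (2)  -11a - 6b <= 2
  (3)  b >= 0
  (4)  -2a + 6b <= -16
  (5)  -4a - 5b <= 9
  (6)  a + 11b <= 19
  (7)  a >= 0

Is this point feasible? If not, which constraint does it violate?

Constraint (3): b = -3, which is not ≥ 0. All other constraints are satisfied.

not feasible — violates (3)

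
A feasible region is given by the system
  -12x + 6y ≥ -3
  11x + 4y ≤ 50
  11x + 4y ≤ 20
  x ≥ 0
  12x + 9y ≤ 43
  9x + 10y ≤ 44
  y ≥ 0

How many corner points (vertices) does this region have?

Intersecting each pair of boundary lines and keeping only the points that satisfy every inequality leaves:
  (22/19, 69/38)
  (1/4, 0)
  (12/37, 152/37)
  (0, 22/5)
  (0, 0)

5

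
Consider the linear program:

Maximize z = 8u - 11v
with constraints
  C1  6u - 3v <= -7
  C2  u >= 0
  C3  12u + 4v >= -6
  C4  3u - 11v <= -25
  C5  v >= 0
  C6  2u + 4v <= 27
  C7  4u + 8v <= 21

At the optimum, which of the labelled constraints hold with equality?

C1 and C2

Corner points and z = 8u - 11v:
  (0, 7/3) → z = -77/3
  (7/60, 77/30) → z = -273/10
  (0, 21/8) → z = -231/8

The maximum is at (0, 7/3). Substituting into each constraint, equality holds for C1 and C2; the remaining constraints have slack.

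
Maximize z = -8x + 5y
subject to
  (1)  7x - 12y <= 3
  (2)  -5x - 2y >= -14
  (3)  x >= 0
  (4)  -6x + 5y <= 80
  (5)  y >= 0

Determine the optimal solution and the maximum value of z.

x = 0, y = 7, maximum z = 35

Extreme points and z = -8x + 5y:
  (87/37, 83/74) → z = -977/74
  (3/7, 0) → z = -24/7
  (0, 7) → z = 35
  (0, 0) → z = 0

The optimum lies where -5x - 2y = -14 and x = 0.
Solving simultaneously gives x = 0, y = 7.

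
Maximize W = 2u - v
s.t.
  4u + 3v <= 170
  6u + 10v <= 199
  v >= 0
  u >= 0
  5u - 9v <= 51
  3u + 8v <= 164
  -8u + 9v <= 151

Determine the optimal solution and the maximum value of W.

Extreme points and W = 2u - v:
  (177/8, 53/8) → W = 301/8
  (281/134, 1249/67) → W = -968/67
  (0, 0) → W = 0
  (51/5, 0) → W = 102/5
  (0, 151/9) → W = -151/9

u = 177/8, v = 53/8, maximum W = 301/8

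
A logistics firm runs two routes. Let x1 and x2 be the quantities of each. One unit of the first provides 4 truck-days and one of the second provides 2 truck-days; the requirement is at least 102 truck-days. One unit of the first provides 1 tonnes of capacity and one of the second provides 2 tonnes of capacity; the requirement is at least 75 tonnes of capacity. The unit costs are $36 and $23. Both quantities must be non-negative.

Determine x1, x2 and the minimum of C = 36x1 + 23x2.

Extreme points and C = 36x1 + 23x2:
  (0, 51) → C = 1173
  (75, 0) → C = 2700
  (9, 33) → C = 1083
The feasible region is unbounded (it extends along (0, 1), (1, 0)), but C strictly increases along every unbounded feasible direction, so there is no improving ray and the minimum is attained at a vertex.

The binding constraints are 4x1 + 2x2 = 102 and x1 + 2x2 = 75.
Solving simultaneously gives x1 = 9, x2 = 33.

x1 = 9, x2 = 33, minimum C = 1083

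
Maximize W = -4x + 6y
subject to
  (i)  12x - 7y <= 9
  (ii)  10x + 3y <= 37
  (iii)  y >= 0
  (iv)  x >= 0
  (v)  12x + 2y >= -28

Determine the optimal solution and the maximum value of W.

Corner points and W = -4x + 6y:
  (143/53, 177/53) → W = 490/53
  (3/4, 0) → W = -3
  (0, 37/3) → W = 74
  (0, 0) → W = 0

x = 0, y = 37/3, maximum W = 74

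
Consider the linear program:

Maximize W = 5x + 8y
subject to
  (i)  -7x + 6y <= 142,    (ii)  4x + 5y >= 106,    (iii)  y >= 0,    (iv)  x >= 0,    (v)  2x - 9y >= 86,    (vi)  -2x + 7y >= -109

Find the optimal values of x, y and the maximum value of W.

Vertices and W = 5x + 8y:
  (43, 0) → W = 215
  (109/2, 0) → W = 545/2
  (379/4, 23/2) → W = 2263/4

The binding constraints are 2x - 9y = 86 and -2x + 7y = -109.
Solving simultaneously gives x = 379/4, y = 23/2.

x = 379/4, y = 23/2, maximum W = 2263/4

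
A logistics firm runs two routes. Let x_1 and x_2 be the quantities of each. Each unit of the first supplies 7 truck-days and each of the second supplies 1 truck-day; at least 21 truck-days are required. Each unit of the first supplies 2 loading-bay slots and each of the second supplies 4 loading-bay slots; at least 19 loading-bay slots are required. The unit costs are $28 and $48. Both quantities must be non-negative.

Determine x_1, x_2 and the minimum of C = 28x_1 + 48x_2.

x_1 = 5/2, x_2 = 7/2, minimum C = 238

Vertices and C = 28x_1 + 48x_2:
  (0, 21) → C = 1008
  (19/2, 0) → C = 266
  (5/2, 7/2) → C = 238
The feasible region is unbounded (it extends along (0, 1), (1, 0)), but C strictly increases along every unbounded feasible direction, so there is no improving ray and the minimum is attained at a vertex.

The optimum lies where 7x_1 + x_2 = 21 and 2x_1 + 4x_2 = 19.
Solving simultaneously gives x_1 = 5/2, x_2 = 7/2.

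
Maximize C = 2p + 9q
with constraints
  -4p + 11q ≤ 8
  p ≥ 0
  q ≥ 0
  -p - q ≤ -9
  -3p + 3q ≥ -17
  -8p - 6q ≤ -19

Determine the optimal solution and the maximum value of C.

p = 211/21, q = 92/21, maximum C = 1250/21

Extreme points and C = 2p + 9q:
  (91/15, 44/15) → C = 578/15
  (211/21, 92/21) → C = 1250/21
  (22/3, 5/3) → C = 89/3

The optimum lies where -4p + 11q = 8 and -3p + 3q = -17.
Solving simultaneously gives p = 211/21, q = 92/21.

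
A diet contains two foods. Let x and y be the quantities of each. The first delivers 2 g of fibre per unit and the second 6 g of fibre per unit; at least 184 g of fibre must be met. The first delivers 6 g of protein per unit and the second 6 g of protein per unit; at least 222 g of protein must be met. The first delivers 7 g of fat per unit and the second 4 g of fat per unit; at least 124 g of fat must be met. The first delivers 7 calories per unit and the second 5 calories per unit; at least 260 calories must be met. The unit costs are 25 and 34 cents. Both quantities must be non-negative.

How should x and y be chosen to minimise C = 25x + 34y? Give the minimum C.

The feasible region is unbounded (it extends along (0, 1), (1, 0)), but C strictly increases along every unbounded feasible direction, so there is no improving ray and the minimum is attained at a vertex.

x = 20, y = 24, minimum C = 1316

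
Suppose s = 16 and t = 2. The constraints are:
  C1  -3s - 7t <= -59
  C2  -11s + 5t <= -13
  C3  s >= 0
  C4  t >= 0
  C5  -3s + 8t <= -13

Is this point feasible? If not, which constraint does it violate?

feasible

C1: -62 ≤ -59 ✓
C2: -166 ≤ -13 ✓
C3: 16 ≥ 0 ✓
C4: 2 ≥ 0 ✓
C5: -32 ≤ -13 ✓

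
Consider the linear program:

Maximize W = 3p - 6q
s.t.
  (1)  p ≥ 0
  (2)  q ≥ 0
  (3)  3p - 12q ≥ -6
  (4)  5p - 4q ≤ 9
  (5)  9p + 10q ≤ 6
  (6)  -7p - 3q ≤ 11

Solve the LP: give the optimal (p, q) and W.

Feasible corners and W = 3p - 6q:
  (0, 0) → W = 0
  (0, 1/2) → W = -3
  (2/3, 0) → W = 2
  (2/23, 12/23) → W = -66/23

p = 2/3, q = 0, maximum W = 2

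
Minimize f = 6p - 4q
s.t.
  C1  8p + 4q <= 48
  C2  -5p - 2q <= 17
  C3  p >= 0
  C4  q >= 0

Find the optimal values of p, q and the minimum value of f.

p = 0, q = 12, minimum f = -48

Extreme points and f = 6p - 4q:
  (0, 12) → f = -48
  (6, 0) → f = 36
  (0, 0) → f = 0

The binding constraints are 8p + 4q = 48 and p = 0.
Solving simultaneously gives p = 0, q = 12.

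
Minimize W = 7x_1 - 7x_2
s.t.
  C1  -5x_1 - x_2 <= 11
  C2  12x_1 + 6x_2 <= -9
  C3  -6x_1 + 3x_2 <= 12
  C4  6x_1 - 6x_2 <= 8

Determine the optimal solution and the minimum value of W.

Vertices and W = 7x_1 - 7x_2:
  (-15/7, -2/7) → W = -13
  (-29/18, -53/18) → W = 28/3
  (-11/8, 5/4) → W = -147/8
  (-1/18, -25/18) → W = 28/3

x_1 = -11/8, x_2 = 5/4, minimum W = -147/8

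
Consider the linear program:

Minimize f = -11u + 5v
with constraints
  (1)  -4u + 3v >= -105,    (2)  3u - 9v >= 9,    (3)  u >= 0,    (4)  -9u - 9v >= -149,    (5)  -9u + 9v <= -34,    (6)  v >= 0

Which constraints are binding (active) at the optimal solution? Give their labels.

Extreme points and f = -11u + 5v:
  (79/6, 61/18) → f = -1151/9
  (25/6, 7/18) → f = -395/9
  (149/9, 0) → f = -1639/9
  (34/9, 0) → f = -374/9

The minimum is at (149/9, 0). Substituting into each constraint, equality holds for (4) and (6); the remaining constraints have slack.

(4) and (6)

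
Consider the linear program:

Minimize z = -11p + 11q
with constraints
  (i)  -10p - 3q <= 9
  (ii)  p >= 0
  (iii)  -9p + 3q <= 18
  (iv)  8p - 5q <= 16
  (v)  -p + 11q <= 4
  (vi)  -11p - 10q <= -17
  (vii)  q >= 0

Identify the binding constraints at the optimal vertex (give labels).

Vertices and z = -11p + 11q:
  (196/83, 48/83) → z = -1628/83
  (2, 0) → z = -22
  (147/131, 61/131) → z = -946/131
  (17/11, 0) → z = -17

The minimum is at (2, 0). Substituting into each constraint, equality holds for (iv) and (vii); the remaining constraints have slack.

(iv) and (vii)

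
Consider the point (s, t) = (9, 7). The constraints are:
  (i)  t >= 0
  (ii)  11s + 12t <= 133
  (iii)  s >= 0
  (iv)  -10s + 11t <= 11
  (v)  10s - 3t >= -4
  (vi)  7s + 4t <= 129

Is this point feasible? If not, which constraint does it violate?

not feasible — violates (ii)

Constraint (ii): 11s + 12t = 183, which is not ≤ 133. All other constraints are satisfied.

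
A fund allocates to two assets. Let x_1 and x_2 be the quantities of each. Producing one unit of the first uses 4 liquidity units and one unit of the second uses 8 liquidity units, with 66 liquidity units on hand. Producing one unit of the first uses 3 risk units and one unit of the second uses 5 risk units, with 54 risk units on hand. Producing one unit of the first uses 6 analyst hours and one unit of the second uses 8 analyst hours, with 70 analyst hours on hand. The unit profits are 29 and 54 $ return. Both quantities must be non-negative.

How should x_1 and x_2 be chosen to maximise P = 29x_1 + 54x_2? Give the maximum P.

Extreme points and P = 29x_1 + 54x_2:
  (0, 0) → P = 0
  (0, 33/4) → P = 891/2
  (35/3, 0) → P = 1015/3
  (2, 29/4) → P = 899/2

The optimum lies where 4x_1 + 8x_2 = 66 and 6x_1 + 8x_2 = 70.
Solving simultaneously gives x_1 = 2, x_2 = 29/4.

x_1 = 2, x_2 = 29/4, maximum P = 899/2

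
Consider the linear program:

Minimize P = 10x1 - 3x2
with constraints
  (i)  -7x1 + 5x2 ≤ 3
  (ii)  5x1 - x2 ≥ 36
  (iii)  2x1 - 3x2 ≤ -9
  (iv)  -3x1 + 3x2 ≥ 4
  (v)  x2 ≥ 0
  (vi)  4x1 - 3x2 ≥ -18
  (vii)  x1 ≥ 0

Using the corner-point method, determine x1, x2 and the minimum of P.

x1 = 61/6, x2 = 89/6, minimum P = 343/6

Corner points and P = 10x1 - 3x2:
  (61/6, 89/6) → P = 343/6
  (81, 114) → P = 468
  (28/3, 32/3) → P = 184/3
The feasible region is unbounded (it extends along (3, 4), (1, 1)), but P strictly increases along every unbounded feasible direction, so there is no improving ray and the minimum is attained at a vertex.

The binding constraints are -7x1 + 5x2 = 3 and 5x1 - x2 = 36.
Solving simultaneously gives x1 = 61/6, x2 = 89/6.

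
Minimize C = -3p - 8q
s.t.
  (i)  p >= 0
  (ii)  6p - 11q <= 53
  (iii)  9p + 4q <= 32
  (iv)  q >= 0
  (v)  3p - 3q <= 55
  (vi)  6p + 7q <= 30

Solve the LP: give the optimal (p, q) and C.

p = 0, q = 30/7, minimum C = -240/7

Feasible corners and C = -3p - 8q:
  (0, 0) → C = 0
  (0, 30/7) → C = -240/7
  (32/9, 0) → C = -32/3
  (8/3, 2) → C = -24

At the optimal vertex, p = 0 and 6p + 7q = 30.
Solving simultaneously gives p = 0, q = 30/7.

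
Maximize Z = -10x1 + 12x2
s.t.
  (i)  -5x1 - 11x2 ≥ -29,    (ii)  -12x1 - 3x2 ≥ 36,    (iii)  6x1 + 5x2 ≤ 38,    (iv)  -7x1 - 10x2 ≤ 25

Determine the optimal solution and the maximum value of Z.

x1 = -565/27, x2 = 328/27, maximum Z = 9586/27

Feasible corners and Z = -10x1 + 12x2:
  (-161/39, 176/39) → Z = 3722/39
  (-565/27, 328/27) → Z = 9586/27
  (-95/33, -16/33) → Z = 758/33

The binding constraints are -5x1 - 11x2 = -29 and -7x1 - 10x2 = 25.
Solving simultaneously gives x1 = -565/27, x2 = 328/27.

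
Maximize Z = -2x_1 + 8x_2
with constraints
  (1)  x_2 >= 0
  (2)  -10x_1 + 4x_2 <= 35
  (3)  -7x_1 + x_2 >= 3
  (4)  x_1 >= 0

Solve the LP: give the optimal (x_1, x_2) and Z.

Vertices and Z = -2x_1 + 8x_2:
  (23/18, 215/18) → Z = 93
  (0, 35/4) → Z = 70
  (0, 3) → Z = 24

x_1 = 23/18, x_2 = 215/18, maximum Z = 93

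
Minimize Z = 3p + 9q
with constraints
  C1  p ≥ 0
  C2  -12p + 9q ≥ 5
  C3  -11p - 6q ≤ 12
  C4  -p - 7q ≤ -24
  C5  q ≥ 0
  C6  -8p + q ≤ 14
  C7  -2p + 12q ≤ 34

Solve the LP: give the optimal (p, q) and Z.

Vertices and Z = 3p + 9q:
  (181/93, 293/93) → Z = 1060/31
  (41/21, 199/63) → Z = 240/7
  (25/13, 41/13) → Z = 444/13

The binding constraints are -p - 7q = -24 and -2p + 12q = 34.
Solving simultaneously gives p = 25/13, q = 41/13.

p = 25/13, q = 41/13, minimum Z = 444/13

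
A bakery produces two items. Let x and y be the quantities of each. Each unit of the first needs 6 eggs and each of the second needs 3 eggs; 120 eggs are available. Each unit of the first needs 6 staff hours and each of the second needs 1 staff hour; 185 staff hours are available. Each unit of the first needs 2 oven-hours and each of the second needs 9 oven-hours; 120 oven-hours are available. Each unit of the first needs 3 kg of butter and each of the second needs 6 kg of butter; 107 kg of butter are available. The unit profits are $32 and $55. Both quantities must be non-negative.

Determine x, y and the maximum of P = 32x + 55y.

x = 15, y = 10, maximum P = 1030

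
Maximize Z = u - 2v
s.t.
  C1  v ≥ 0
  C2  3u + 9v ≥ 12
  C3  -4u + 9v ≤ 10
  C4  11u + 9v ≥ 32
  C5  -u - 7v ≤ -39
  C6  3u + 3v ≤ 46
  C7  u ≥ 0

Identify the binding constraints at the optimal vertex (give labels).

Extreme points and Z = u - 2v:
  (281/37, 166/37) → Z = -51/37
  (128/13, 214/39) → Z = -44/39
  (205/18, 71/18) → Z = 7/2

The maximum is at (205/18, 71/18). Substituting into each constraint, equality holds for C5 and C6; the remaining constraints have slack.

C5 and C6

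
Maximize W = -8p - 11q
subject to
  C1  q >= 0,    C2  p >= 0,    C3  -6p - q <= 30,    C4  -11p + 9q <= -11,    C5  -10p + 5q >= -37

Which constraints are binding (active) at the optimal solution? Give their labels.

Feasible corners and W = -8p - 11q:
  (1, 0) → W = -8
  (37/10, 0) → W = -148/5
  (278/35, 297/35) → W = -5491/35

The maximum is at (1, 0). Substituting into each constraint, equality holds for C1 and C4; the remaining constraints have slack.

C1 and C4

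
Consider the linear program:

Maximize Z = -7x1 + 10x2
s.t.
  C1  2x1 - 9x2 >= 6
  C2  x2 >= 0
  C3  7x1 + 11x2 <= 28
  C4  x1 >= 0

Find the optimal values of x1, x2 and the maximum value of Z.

x1 = 3, x2 = 0, maximum Z = -21

Extreme points and Z = -7x1 + 10x2:
  (3, 0) → Z = -21
  (318/85, 14/85) → Z = -2086/85
  (4, 0) → Z = -28

The optimum lies where 2x1 - 9x2 = 6 and x2 = 0.
Solving simultaneously gives x1 = 3, x2 = 0.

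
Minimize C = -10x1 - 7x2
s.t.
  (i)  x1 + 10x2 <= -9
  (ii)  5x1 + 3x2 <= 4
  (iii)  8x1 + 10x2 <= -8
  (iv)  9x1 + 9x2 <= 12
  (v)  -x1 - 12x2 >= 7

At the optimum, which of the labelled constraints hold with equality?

Extreme points and C = -10x1 - 7x2:
  (1/7, -32/35) → C = 174/35
  (-19, 1) → C = 183
  (32/13, -36/13) → C = -68/13
The feasible region is unbounded (it extends along (3, -5), (-12, 1)), but C strictly increases along every unbounded feasible direction, so there is no improving ray and the minimum is attained at a vertex.

The minimum is at (32/13, -36/13). Substituting into each constraint, equality holds for (ii) and (iii); the remaining constraints have slack.

(ii) and (iii)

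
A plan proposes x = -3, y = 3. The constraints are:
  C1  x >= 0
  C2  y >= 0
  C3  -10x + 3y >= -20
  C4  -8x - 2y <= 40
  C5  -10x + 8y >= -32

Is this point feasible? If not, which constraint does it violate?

not feasible — violates C1

Constraint C1: x = -3, which is not ≥ 0. All other constraints are satisfied.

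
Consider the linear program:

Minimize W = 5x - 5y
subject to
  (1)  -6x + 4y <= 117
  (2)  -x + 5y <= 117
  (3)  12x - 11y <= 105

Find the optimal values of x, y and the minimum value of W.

x = -9/2, y = 45/2, minimum W = -135

Feasible corners and W = 5x - 5y:
  (-9/2, 45/2) → W = -135
  (-569/6, -113) → W = 545/6
  (1812/49, 1509/49) → W = 1515/49

At the optimal vertex, -6x + 4y = 117 and -x + 5y = 117.
Solving simultaneously gives x = -9/2, y = 45/2.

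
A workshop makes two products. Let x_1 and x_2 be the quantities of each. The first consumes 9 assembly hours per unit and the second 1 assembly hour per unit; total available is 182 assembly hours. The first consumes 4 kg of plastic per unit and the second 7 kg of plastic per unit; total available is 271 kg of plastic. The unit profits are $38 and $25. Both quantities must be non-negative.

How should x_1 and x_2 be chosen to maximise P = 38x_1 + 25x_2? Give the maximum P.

x_1 = 17, x_2 = 29, maximum P = 1371

Feasible corners and P = 38x_1 + 25x_2:
  (0, 0) → P = 0
  (0, 271/7) → P = 6775/7
  (182/9, 0) → P = 6916/9
  (17, 29) → P = 1371

At the optimal vertex, 9x_1 + x_2 = 182 and 4x_1 + 7x_2 = 271.
Solving simultaneously gives x_1 = 17, x_2 = 29.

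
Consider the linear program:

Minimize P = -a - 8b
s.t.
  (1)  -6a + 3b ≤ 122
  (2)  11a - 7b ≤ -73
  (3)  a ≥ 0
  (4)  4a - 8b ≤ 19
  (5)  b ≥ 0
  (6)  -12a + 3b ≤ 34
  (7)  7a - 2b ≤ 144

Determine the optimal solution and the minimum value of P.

a = 676/9, b = 1718/9, minimum P = -14420/9

Feasible corners and P = -a - 8b:
  (44/3, 70) → P = -1724/3
  (676/9, 1718/9) → P = -14420/9
  (0, 73/7) → P = -584/7
  (1154/27, 2095/27) → P = -17914/27
  (0, 34/3) → P = -272/3

The binding constraints are -6a + 3b = 122 and 7a - 2b = 144.
Solving simultaneously gives a = 676/9, b = 1718/9.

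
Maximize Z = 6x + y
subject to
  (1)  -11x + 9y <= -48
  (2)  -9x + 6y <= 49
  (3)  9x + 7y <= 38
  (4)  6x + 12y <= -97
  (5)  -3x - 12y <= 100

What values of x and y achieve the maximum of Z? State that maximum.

x = 1, y = -103/12, maximum Z = -31/12

Corner points and Z = 6x + y:
  (-99/62, -1355/186) → Z = -3137/186
  (-108/53, -1244/159) → Z = -3188/159
  (1, -103/12) → Z = -31/12

At the optimal vertex, 6x + 12y = -97 and -3x - 12y = 100.
Solving simultaneously gives x = 1, y = -103/12.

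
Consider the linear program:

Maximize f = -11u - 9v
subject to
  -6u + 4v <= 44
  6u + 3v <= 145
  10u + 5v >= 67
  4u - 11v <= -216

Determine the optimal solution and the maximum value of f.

u = 38/5, v = 112/5, maximum f = -1426/5

Extreme points and f = -11u - 9v:
  (32/3, 27) → f = -1081/3
  (38/5, 112/5) → f = -1426/5
  (947/78, 938/39) → f = -27301/78

The binding constraints are -6u + 4v = 44 and 4u - 11v = -216.
Solving simultaneously gives u = 38/5, v = 112/5.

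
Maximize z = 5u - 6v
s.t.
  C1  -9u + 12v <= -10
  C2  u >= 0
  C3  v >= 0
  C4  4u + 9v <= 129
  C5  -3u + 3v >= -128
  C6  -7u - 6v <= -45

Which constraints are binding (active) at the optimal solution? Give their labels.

C3 and C4

Vertices and z = 5u - 6v:
  (546/43, 1121/129) → z = 488/43
  (100/23, 335/138) → z = 165/23
  (129/4, 0) → z = 645/4
  (45/7, 0) → z = 225/7

The maximum is at (129/4, 0). Substituting into each constraint, equality holds for C3 and C4; the remaining constraints have slack.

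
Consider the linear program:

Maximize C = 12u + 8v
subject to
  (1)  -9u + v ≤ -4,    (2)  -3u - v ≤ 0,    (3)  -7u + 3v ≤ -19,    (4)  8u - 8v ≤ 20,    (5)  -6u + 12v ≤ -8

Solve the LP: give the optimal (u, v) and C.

Corner points and C = 12u + 8v:
  (23/8, 3/8) → C = 75/2
  (34/11, 29/33) → C = 1456/33
  (11/3, 7/6) → C = 160/3

The optimum lies where 8u - 8v = 20 and -6u + 12v = -8.
Solving simultaneously gives u = 11/3, v = 7/6.

u = 11/3, v = 7/6, maximum C = 160/3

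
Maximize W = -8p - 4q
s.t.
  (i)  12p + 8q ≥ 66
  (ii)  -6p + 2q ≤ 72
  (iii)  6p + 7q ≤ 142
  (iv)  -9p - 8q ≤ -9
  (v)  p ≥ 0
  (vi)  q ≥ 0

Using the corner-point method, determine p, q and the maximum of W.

Feasible corners and W = -8p - 4q:
  (0, 33/4) → W = -33
  (11/2, 0) → W = -44
  (0, 142/7) → W = -568/7
  (71/3, 0) → W = -568/3

p = 0, q = 33/4, maximum W = -33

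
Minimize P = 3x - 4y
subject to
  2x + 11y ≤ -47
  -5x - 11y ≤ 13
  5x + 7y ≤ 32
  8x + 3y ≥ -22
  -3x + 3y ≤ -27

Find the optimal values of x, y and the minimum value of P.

Extreme points and P = 3x - 4y:
  (34/3, -19/3) → P = 178/3
  (681/41, -299/41) → P = 79
  (443/20, -45/4) → P = 2229/20

At the optimal vertex, 2x + 11y = -47 and -5x - 11y = 13.
Solving simultaneously gives x = 34/3, y = -19/3.

x = 34/3, y = -19/3, minimum P = 178/3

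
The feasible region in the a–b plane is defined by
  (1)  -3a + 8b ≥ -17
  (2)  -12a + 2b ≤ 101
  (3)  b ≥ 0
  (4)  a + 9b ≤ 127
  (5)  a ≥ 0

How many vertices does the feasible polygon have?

Intersecting each pair of boundary lines and keeping only the points that satisfy every inequality leaves:
  (17/3, 0)
  (167/5, 52/5)
  (0, 0)
  (0, 127/9)

4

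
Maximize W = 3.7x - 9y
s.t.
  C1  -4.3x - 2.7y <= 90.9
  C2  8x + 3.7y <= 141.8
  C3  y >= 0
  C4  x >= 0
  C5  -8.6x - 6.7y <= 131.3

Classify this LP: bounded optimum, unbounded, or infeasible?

Vertices and W = 3.7x - 9y:
  (17.725, 0) → W = 65.5825
  (0, 1418/37) → W = -12762/37
  (0, 0) → W = 0
The feasible region has finitely many vertices and no improving ray; the maximum is 65.5825 at (17.725, 0).

bounded optimum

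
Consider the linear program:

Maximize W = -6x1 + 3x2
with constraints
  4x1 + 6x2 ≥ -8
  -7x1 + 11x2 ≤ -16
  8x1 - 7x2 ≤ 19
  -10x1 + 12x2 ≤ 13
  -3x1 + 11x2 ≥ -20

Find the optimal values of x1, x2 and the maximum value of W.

Feasible corners and W = -6x1 + 3x2:
  (4/43, -60/43) → W = -204/43
  (16/31, -52/31) → W = -252/31
  (97/39, 5/39) → W = -189/13
  (69/67, -103/67) → W = -723/67

x1 = 4/43, x2 = -60/43, maximum W = -204/43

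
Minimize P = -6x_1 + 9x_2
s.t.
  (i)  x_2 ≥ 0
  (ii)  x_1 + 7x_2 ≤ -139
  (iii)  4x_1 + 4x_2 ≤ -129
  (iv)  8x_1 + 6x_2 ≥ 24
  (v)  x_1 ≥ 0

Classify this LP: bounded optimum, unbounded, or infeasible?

The boundaries 4x_1 + 4x_2 = -129 and 8x_1 + 6x_2 = 24 meet at (435/4, -141), but that point violates x_2 ≥ 0. Every candidate vertex is excluded by some other constraint, so the feasible region is empty.

infeasible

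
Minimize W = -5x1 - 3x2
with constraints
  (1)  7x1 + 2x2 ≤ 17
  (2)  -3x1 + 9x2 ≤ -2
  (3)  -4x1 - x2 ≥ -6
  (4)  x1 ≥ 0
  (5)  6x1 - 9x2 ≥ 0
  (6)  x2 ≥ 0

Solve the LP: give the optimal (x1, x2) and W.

x1 = 56/39, x2 = 10/39, minimum W = -310/39

Vertices and W = -5x1 - 3x2:
  (56/39, 10/39) → W = -310/39
  (2/3, 0) → W = -10/3
  (3/2, 0) → W = -15/2

The binding constraints are -3x1 + 9x2 = -2 and -4x1 - x2 = -6.
Solving simultaneously gives x1 = 56/39, x2 = 10/39.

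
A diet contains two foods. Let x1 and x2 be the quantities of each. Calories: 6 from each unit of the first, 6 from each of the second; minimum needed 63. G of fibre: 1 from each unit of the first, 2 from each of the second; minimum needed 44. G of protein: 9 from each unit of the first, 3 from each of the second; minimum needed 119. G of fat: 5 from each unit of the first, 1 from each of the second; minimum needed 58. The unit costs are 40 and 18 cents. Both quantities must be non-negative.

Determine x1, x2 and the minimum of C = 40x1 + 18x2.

x1 = 8, x2 = 18, minimum C = 644

Corner points and C = 40x1 + 18x2:
  (0, 58) → C = 1044
  (44, 0) → C = 1760
  (8, 18) → C = 644
The feasible region is unbounded (it extends along (0, 1), (1, 0)), but C strictly increases along every unbounded feasible direction, so there is no improving ray and the minimum is attained at a vertex.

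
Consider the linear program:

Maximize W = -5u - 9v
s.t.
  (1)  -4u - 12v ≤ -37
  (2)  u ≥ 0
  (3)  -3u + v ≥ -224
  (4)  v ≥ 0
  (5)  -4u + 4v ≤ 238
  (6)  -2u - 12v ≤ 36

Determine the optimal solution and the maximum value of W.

u = 0, v = 37/12, maximum W = -111/4

Corner points and W = -5u - 9v:
  (0, 37/12) → W = -111/4
  (37/4, 0) → W = -185/4
  (0, 119/2) → W = -1071/2
  (224/3, 0) → W = -1120/3
  (567/4, 805/4) → W = -2520

The optimum lies where -4u - 12v = -37 and u = 0.
Solving simultaneously gives u = 0, v = 37/12.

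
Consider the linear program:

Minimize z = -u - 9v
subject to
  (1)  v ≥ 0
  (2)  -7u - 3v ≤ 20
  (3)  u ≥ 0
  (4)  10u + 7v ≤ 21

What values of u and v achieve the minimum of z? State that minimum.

Corner points and z = -u - 9v:
  (0, 0) → z = 0
  (21/10, 0) → z = -21/10
  (0, 3) → z = -27

u = 0, v = 3, minimum z = -27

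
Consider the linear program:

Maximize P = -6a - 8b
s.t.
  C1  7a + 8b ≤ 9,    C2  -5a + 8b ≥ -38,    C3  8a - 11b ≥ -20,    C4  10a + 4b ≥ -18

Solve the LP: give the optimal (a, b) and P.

a = 2/25, b = -47/10, maximum P = 928/25

Feasible corners and P = -6a - 8b:
  (47/12, -221/96) → P = -61/12
  (-61/141, 212/141) → P = -1330/141
  (2/25, -47/10) → P = 928/25
  (-139/71, 28/71) → P = 610/71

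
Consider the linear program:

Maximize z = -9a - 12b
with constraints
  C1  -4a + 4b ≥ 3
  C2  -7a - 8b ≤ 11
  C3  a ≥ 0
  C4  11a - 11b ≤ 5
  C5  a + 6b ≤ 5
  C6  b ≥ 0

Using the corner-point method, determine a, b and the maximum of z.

The optimum lies where -4a + 4b = 3 and a = 0.
Solving simultaneously gives a = 0, b = 3/4.

a = 0, b = 3/4, maximum z = -9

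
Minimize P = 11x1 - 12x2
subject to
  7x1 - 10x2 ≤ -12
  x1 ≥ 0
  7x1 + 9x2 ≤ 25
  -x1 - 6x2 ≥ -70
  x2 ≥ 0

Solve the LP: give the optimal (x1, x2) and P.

Feasible corners and P = 11x1 - 12x2:
  (0, 6/5) → P = -72/5
  (142/133, 37/19) → P = -1546/133
  (0, 25/9) → P = -100/3

The optimum lies where x1 = 0 and 7x1 + 9x2 = 25.
Solving simultaneously gives x1 = 0, x2 = 25/9.

x1 = 0, x2 = 25/9, minimum P = -100/3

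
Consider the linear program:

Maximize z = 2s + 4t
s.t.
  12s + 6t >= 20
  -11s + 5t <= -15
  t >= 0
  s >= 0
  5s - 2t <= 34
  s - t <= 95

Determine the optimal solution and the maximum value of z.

s = 140/3, t = 299/3, maximum z = 492

Feasible corners and z = 2s + 4t:
  (95/63, 20/63) → z = 30/7
  (5/3, 0) → z = 10/3
  (140/3, 299/3) → z = 492
  (34/5, 0) → z = 68/5

At the optimal vertex, -11s + 5t = -15 and 5s - 2t = 34.
Solving simultaneously gives s = 140/3, t = 299/3.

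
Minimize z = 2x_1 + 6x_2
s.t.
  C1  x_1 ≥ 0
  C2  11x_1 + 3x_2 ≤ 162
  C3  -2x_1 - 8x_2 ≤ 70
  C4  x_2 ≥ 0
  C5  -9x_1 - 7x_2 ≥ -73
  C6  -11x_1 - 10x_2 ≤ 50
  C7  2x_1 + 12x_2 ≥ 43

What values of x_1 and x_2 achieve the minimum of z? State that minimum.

x_1 = 0, x_2 = 43/12, minimum z = 43/2

Extreme points and z = 2x_1 + 6x_2:
  (0, 73/7) → z = 438/7
  (0, 43/12) → z = 43/2
  (575/94, 241/94) → z = 1298/47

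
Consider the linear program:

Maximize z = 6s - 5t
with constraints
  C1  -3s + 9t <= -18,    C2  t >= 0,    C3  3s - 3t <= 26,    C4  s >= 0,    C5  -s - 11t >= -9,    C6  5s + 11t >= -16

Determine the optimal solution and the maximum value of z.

Extreme points and z = 6s - 5t:
  (6, 0) → z = 36
  (93/14, 3/14) → z = 543/14
  (26/3, 0) → z = 52
  (313/36, 1/36) → z = 1873/36

s = 313/36, t = 1/36, maximum z = 1873/36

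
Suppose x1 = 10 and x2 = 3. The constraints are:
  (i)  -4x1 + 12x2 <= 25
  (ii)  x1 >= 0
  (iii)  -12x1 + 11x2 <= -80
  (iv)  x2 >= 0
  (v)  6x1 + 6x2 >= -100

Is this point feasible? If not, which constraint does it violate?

(i): -4 ≤ 25 ✓
(ii): 10 ≥ 0 ✓
(iii): -87 ≤ -80 ✓
(iv): 3 ≥ 0 ✓
(v): 78 ≥ -100 ✓

feasible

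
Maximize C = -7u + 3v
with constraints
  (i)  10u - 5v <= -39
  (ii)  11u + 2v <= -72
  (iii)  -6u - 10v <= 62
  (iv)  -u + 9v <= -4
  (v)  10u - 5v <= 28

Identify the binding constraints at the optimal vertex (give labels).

(iii) and (iv)

Corner points and C = -7u + 3v:
  (-298/49, -125/49) → C = 1711/49
  (-640/101, -116/101) → C = 4132/101
  (-259/32, -43/32) → C = 421/8

The maximum is at (-259/32, -43/32). Substituting into each constraint, equality holds for (iii) and (iv); the remaining constraints have slack.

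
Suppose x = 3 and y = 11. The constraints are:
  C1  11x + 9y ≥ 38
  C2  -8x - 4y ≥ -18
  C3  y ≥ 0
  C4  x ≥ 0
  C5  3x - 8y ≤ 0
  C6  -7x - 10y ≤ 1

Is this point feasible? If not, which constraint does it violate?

not feasible — violates C2

Constraint C2: -8x - 4y = -68, which is not ≥ -18. All other constraints are satisfied.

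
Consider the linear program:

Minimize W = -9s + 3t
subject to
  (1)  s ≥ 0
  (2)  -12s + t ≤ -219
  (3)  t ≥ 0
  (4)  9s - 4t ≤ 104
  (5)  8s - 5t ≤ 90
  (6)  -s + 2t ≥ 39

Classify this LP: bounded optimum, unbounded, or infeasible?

unbounded

From the feasible point (477/23, 687/23), moving in the direction (4, 9) keeps every constraint satisfied while W decreases without bound.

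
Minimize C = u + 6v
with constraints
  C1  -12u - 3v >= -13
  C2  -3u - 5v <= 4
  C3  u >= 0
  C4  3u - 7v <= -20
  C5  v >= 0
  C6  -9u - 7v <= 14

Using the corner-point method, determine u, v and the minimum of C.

At the optimal vertex, u = 0 and 3u - 7v = -20.
Solving simultaneously gives u = 0, v = 20/7.

u = 0, v = 20/7, minimum C = 120/7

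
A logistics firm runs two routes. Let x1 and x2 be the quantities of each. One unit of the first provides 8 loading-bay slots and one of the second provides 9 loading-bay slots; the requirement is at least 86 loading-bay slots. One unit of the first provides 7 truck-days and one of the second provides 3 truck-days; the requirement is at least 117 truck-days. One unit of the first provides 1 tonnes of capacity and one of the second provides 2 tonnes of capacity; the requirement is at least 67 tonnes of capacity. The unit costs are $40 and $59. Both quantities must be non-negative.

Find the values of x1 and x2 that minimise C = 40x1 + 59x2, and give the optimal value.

x1 = 3, x2 = 32, minimum C = 2008

Extreme points and C = 40x1 + 59x2:
  (0, 39) → C = 2301
  (67, 0) → C = 2680
  (3, 32) → C = 2008
The feasible region is unbounded (it extends along (0, 1), (1, 0)), but C strictly increases along every unbounded feasible direction, so there is no improving ray and the minimum is attained at a vertex.

The optimum lies where 7x1 + 3x2 = 117 and x1 + 2x2 = 67.
Solving simultaneously gives x1 = 3, x2 = 32.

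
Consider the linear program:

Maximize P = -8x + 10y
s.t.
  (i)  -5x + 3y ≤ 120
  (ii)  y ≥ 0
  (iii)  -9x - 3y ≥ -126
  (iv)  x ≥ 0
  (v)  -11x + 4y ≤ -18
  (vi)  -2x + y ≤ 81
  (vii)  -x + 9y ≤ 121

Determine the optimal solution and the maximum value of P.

x = 34/5, y = 71/5, maximum P = 438/5

Vertices and P = -8x + 10y:
  (14, 0) → P = -112
  (18/11, 0) → P = -144/11
  (257/28, 405/28) → P = 997/14
  (34/5, 71/5) → P = 438/5

The optimum lies where -11x + 4y = -18 and -x + 9y = 121.
Solving simultaneously gives x = 34/5, y = 71/5.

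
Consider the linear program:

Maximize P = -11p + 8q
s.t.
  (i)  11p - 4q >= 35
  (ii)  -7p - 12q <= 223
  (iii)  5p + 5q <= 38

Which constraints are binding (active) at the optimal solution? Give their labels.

(i) and (iii)

Vertices and P = -11p + 8q:
  (-59/20, -1349/80) → P = -2049/20
  (109/25, 81/25) → P = -551/25
  (1571/25, -1381/25) → P = -28329/25

The maximum is at (109/25, 81/25). Substituting into each constraint, equality holds for (i) and (iii); the remaining constraints have slack.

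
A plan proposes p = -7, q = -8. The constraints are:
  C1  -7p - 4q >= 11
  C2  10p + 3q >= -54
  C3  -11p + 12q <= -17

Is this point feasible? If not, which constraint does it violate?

not feasible — violates C2

Constraint C2: 10p + 3q = -94, which is not ≥ -54. All other constraints are satisfied.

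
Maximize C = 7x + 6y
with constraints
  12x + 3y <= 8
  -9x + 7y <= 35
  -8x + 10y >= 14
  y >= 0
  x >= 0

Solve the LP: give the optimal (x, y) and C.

Feasible corners and C = 7x + 6y:
  (19/72, 29/18) → C = 829/72
  (0, 8/3) → C = 16
  (0, 7/5) → C = 42/5

x = 0, y = 8/3, maximum C = 16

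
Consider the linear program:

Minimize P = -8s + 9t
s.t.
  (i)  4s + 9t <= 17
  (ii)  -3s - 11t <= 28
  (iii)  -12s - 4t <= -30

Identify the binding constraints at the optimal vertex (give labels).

Corner points and P = -8s + 9t:
  (439/17, -163/17) → P = -4979/17
  (101/46, 21/23) → P = -215/23
  (221/60, -71/20) → P = -737/12

The minimum is at (439/17, -163/17). Substituting into each constraint, equality holds for (i) and (ii); the remaining constraints have slack.

(i) and (ii)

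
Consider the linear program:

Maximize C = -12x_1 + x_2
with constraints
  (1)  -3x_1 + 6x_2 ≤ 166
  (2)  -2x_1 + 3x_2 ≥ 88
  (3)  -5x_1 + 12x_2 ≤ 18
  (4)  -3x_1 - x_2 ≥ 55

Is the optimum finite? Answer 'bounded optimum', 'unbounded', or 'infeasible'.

From the feasible point (-314, -388/3), moving in the direction (-3, -2) keeps every constraint satisfied while C increases without bound.

unbounded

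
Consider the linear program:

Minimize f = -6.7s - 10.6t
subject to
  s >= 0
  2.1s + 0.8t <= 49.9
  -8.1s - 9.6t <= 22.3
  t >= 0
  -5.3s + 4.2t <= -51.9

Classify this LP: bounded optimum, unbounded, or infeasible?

bounded optimum

Extreme points and f = -6.7s - 10.6t:
  (499/21, 0) → f = -33433/210
  (12555/653, 7774/653) → f = -1665229/6530
  (519/53, 0) → f = -34773/530
The feasible region has finitely many vertices and no improving ray; the minimum is -1665229/6530 at (12555/653, 7774/653).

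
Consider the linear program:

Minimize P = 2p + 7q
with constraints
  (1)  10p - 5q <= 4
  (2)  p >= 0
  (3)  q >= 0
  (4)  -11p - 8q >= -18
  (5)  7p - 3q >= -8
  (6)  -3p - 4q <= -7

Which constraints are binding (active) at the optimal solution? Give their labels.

(4) and (6)

Corner points and P = 2p + 7q:
  (0, 9/4) → P = 63/4
  (0, 7/4) → P = 49/4
  (4/5, 23/20) → P = 193/20

The minimum is at (4/5, 23/20). Substituting into each constraint, equality holds for (4) and (6); the remaining constraints have slack.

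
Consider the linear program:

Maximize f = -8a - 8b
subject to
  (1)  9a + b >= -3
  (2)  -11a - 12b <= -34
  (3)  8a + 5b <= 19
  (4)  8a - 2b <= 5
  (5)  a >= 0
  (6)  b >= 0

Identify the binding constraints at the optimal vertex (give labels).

Corner points and f = -8a - 8b:
  (64/59, 217/118) → f = -1380/59
  (0, 17/6) → f = -68/3
  (9/8, 2) → f = -25
  (0, 19/5) → f = -152/5

The maximum is at (0, 17/6). Substituting into each constraint, equality holds for (2) and (5); the remaining constraints have slack.

(2) and (5)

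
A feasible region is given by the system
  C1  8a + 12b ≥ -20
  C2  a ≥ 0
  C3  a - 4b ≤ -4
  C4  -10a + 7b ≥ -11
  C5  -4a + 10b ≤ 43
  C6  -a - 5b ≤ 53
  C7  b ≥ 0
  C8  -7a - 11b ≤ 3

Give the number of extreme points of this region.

Intersecting each pair of boundary lines and keeping only the points that satisfy every inequality leaves:
  (0, 1)
  (0, 43/10)
  (24/11, 17/11)
  (137/24, 79/12)

4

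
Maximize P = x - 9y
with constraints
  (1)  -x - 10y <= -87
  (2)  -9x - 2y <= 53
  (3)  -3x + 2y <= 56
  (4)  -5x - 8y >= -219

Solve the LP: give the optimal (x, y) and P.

x = 249/7, y = 36/7, maximum P = -75/7

Vertices and P = x - 9y:
  (-8, 19/2) → P = -187/2
  (249/7, 36/7) → P = -75/7
  (-109/12, 115/8) → P = -3323/24
  (-5/17, 937/34) → P = -8443/34

The binding constraints are -x - 10y = -87 and -5x - 8y = -219.
Solving simultaneously gives x = 249/7, y = 36/7.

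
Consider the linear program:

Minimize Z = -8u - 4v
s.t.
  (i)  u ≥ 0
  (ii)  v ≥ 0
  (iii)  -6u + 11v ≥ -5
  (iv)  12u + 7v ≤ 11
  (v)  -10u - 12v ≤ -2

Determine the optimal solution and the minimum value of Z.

Extreme points and Z = -8u - 4v:
  (0, 11/7) → Z = -44/7
  (0, 1/6) → Z = -2/3
  (5/6, 0) → Z = -20/3
  (1/5, 0) → Z = -8/5
  (26/29, 1/29) → Z = -212/29

u = 26/29, v = 1/29, minimum Z = -212/29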